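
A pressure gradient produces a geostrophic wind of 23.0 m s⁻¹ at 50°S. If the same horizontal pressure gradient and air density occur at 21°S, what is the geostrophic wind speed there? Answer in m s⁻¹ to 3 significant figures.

With the same pressure gradient and density, V_g ∝ 1/f ∝ 1/sin φ.
V₂ = V₁ · sin φ₁ / sin φ₂ = 23.0 × sin 50° / sin 21°
V₂ = 23.0 × 0.7660/0.3584 = 49.2 m s⁻¹

49.2 m s⁻¹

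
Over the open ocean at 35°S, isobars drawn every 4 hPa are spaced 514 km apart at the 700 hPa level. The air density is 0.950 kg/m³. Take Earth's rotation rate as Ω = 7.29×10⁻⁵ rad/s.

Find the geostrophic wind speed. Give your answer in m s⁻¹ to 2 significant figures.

Coriolis parameter at 35°S:
f = 2Ω sin φ = 2 × 7.29×10⁻⁵ × sin 35° = 8.36×10⁻⁵ s⁻¹
Pressure gradient: |∂P/∂n| = 400 Pa / 514000 m = 7.78×10⁻⁴ Pa/m
Geostrophic balance (pressure-gradient force = Coriolis force):
V_g = (1/(fρ)) |∂P/∂n| = 7.78×10⁻⁴ / (8.36×10⁻⁵ × 0.950) = 9.80 m/s

9.8 m s⁻¹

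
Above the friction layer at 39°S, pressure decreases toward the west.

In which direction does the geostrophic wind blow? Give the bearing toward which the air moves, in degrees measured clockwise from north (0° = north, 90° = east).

180°

The pressure-gradient force points toward the west (bearing 270°).
Geostrophic balance: in the Southern Hemisphere the Coriolis force deflects motion to the left, so the geostrophic wind blows 90° to the left of the pressure-gradient force (low pressure on the right).
Rotating 270° by 90° counterclockwise gives 180° — the wind blows toward the south.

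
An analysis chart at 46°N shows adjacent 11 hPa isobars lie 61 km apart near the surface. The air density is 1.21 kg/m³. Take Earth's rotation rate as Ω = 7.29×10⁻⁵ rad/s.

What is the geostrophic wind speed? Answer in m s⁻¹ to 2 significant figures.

Coriolis parameter at 46°N:
f = 2Ω sin φ = 2 × 7.29×10⁻⁵ × sin 46° = 1.05×10⁻⁴ s⁻¹
Pressure gradient: |∂P/∂n| = 1100 Pa / 61000 m = 1.80×10⁻² Pa/m
Geostrophic balance (pressure-gradient force = Coriolis force):
V_g = (1/(fρ)) |∂P/∂n| = 1.80×10⁻² / (1.05×10⁻⁴ × 1.21) = 142 m/s

140 m s⁻¹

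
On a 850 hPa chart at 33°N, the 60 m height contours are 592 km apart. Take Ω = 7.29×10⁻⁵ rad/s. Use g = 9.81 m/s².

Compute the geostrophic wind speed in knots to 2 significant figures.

24 knots

Coriolis parameter at 33°N:
f = 2Ω sin φ = 2 × 7.29×10⁻⁵ × sin 33° = 7.94×10⁻⁵ s⁻¹
Height gradient: |∂Z/∂n| = 60 m / 592000 m = 1.01×10⁻⁴
On a pressure surface, geostrophic balance gives V_g = (g/f)|∂Z/∂n|:
V_g = 9.81 × 1.01×10⁻⁴ / 7.94×10⁻⁵ = 12.5 m/s
Converting: 12.5 m/s × 1.944 = 24 knots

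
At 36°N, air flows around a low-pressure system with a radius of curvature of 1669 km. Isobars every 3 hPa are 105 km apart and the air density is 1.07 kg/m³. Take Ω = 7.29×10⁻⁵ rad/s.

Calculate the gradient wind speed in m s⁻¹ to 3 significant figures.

26.3 m s⁻¹

Coriolis parameter at 36°N:
f = 2Ω sin φ = 2 × 7.29×10⁻⁵ × sin 36° = 8.57×10⁻⁵ s⁻¹
Pressure gradient: |∂P/∂n| = 300 Pa / 105000 m = 2.86×10⁻³ Pa/m
Geostrophic speed: V_g = |∂P/∂n|/(fρ) = 2.86×10⁻³/(8.57×10⁻⁵ × 1.07) = 31.2 m/s
Around a low, centrifugal force acts outward with Coriolis, so pressure-gradient force balances both:
(1/ρ)|∂P/∂n| = fV + V²/R  →  V² + fR·V − fR·V_g = 0
With fR = 8.57×10⁻⁵ × 1669×10³ m = 143 m/s:
V = [−fR + √((fR)² + 4 fR V_g)]/2 = [−143 + √(143² + 4×143×31.2)]/2 = 26.3 m/s
Subgeostrophic (V < V_g = 31.2 m/s), as expected around a low.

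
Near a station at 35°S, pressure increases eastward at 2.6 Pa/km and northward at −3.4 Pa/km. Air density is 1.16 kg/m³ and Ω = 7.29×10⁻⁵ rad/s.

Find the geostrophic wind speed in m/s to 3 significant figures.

Coriolis parameter at 35°S:
f = 2Ω sin φ = 2 × 7.29×10⁻⁵ × sin 35° = 8.36×10⁻⁵ s⁻¹
In the Southern Hemisphere f is negative: f = −8.36×10⁻⁵ s⁻¹.
Component geostrophic relations (x east, y north):
u_g = −(1/(fρ)) ∂P/∂y,  v_g = (1/(fρ)) ∂P/∂x
u_g = −(−3.4×10⁻³)/(−8.36×10⁻⁵ × 1.16) = −35.0 m/s;  v_g = (2.6×10⁻³)/(−8.36×10⁻⁵ × 1.16) = −26.8 m/s
|V_g| = √(u_g² + v_g²) = 44.1 m/s

44.1 m/s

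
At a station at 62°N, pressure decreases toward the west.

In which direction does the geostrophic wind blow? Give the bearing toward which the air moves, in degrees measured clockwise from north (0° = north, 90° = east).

000°

The pressure-gradient force points toward the west (bearing 270°).
Geostrophic balance: in the Northern Hemisphere the Coriolis force deflects motion to the right, so the geostrophic wind blows 90° to the right of the pressure-gradient force (low pressure on the left).
Rotating 270° by 90° clockwise gives 000° — the wind blows toward the north.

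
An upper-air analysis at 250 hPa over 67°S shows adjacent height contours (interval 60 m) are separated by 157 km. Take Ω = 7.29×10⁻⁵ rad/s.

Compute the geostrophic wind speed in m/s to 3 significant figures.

Coriolis parameter at 67°S:
f = 2Ω sin φ = 2 × 7.29×10⁻⁵ × sin 67° = 1.34×10⁻⁴ s⁻¹
Height gradient: |∂Z/∂n| = 60 m / 157000 m = 3.82×10⁻⁴
On a pressure surface, geostrophic balance gives V_g = (g/f)|∂Z/∂n|:
V_g = 9.81 × 3.82×10⁻⁴ / 1.34×10⁻⁴ = 27.9 m/s

27.9 m/s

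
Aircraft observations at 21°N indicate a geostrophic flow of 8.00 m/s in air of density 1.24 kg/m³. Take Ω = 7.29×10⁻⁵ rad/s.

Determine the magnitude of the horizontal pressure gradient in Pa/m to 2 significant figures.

Coriolis parameter at 21°N:
f = 2Ω sin φ = 2 × 7.29×10⁻⁵ × sin 21° = 5.23×10⁻⁵ s⁻¹
Geostrophic balance rearranged: |∂P/∂n| = f ρ V_g
|∂P/∂n| = 5.23×10⁻⁵ × 1.24 × 8.00 = 5.18×10⁻⁴ Pa/m

5.2×10⁻⁴ Pa/m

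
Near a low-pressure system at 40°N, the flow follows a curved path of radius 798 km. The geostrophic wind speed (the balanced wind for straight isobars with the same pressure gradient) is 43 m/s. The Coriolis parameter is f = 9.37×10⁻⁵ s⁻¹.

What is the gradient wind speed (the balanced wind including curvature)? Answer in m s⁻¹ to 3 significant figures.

30.5 m s⁻¹

Around a low, centrifugal force acts outward with Coriolis, so pressure-gradient force balances both:
(1/ρ)|∂P/∂n| = fV + V²/R  →  V² + fR·V − fR·V_g = 0
With fR = 9.37×10⁻⁵ × 798×10³ m = 74.8 m/s:
V = [−fR + √((fR)² + 4 fR V_g)]/2 = [−74.8 + √(74.8² + 4×74.8×43)]/2 = 30.5 m/s
Subgeostrophic (V < V_g = 43 m/s), as expected around a low.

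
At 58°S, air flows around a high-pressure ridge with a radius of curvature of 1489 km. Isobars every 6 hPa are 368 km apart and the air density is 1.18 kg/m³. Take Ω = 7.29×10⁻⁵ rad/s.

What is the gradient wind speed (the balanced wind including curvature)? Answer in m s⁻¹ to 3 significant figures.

12.0 m s⁻¹

Coriolis parameter at 58°S:
f = 2Ω sin φ = 2 × 7.29×10⁻⁵ × sin 58° = 1.24×10⁻⁴ s⁻¹
Pressure gradient: |∂P/∂n| = 600 Pa / 368000 m = 1.63×10⁻³ Pa/m
Geostrophic speed: V_g = |∂P/∂n|/(fρ) = 1.63×10⁻³/(1.24×10⁻⁴ × 1.18) = 11.2 m/s
Around a high, pressure-gradient force acts outward with centrifugal, so Coriolis balances both:
fV = (1/ρ)|∂P/∂n| + V²/R  →  V² − fR·V + fR·V_g = 0
With fR = 1.24×10⁻⁴ × 1489×10³ m = 184 m/s:
V = [fR − √((fR)² − 4 fR V_g)]/2 = [184 − √(184² − 4×184×11.2)]/2 = 12 m/s
Supergeostrophic (V > V_g = 11.2 m/s), as expected around a high.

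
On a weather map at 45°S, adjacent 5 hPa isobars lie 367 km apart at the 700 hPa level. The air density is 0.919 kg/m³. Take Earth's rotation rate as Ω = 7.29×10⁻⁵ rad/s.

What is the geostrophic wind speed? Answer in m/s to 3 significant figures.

14.4 m/s

Coriolis parameter at 45°S:
f = 2Ω sin φ = 2 × 7.29×10⁻⁵ × sin 45° = 1.03×10⁻⁴ s⁻¹
Pressure gradient: |∂P/∂n| = 500 Pa / 367000 m = 1.36×10⁻³ Pa/m
Geostrophic balance (pressure-gradient force = Coriolis force):
V_g = (1/(fρ)) |∂P/∂n| = 1.36×10⁻³ / (1.03×10⁻⁴ × 0.919) = 14.4 m/s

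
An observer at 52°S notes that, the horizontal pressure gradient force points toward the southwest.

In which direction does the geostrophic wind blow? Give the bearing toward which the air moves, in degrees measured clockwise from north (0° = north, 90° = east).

The pressure-gradient force points toward the southwest (bearing 225°).
Geostrophic balance: in the Southern Hemisphere the Coriolis force deflects motion to the left, so the geostrophic wind blows 90° to the left of the pressure-gradient force (low pressure on the right).
Rotating 225° by 90° counterclockwise gives 135° — the wind blows toward the southeast.

135°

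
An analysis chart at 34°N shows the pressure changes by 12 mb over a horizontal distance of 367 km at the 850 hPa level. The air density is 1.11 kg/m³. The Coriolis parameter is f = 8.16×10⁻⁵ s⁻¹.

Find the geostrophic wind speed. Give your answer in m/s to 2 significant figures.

36 m/s

Pressure gradient: |∂P/∂n| = 1200 Pa / 367000 m = 3.27×10⁻³ Pa/m
Geostrophic balance (pressure-gradient force = Coriolis force):
V_g = (1/(fρ)) |∂P/∂n| = 3.27×10⁻³ / (8.16×10⁻⁵ × 1.11) = 36.1 m/s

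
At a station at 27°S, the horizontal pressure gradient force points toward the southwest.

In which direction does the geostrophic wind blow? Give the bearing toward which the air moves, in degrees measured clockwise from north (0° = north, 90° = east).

The pressure-gradient force points toward the southwest (bearing 225°).
Geostrophic balance: in the Southern Hemisphere the Coriolis force deflects motion to the left, so the geostrophic wind blows 90° to the left of the pressure-gradient force (low pressure on the right).
Rotating 225° by 90° counterclockwise gives 135° — the wind blows toward the southeast.

135°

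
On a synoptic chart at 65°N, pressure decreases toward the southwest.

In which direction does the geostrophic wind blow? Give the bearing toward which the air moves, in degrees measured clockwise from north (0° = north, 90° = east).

315°

The pressure-gradient force points toward the southwest (bearing 225°).
Geostrophic balance: in the Northern Hemisphere the Coriolis force deflects motion to the right, so the geostrophic wind blows 90° to the right of the pressure-gradient force (low pressure on the left).
Rotating 225° by 90° clockwise gives 315° — the wind blows toward the northwest.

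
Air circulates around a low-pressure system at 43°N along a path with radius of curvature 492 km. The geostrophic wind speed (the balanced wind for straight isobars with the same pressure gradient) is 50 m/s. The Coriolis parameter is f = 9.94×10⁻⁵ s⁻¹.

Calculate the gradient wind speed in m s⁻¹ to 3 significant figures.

Around a low, centrifugal force acts outward with Coriolis, so pressure-gradient force balances both:
(1/ρ)|∂P/∂n| = fV + V²/R  →  V² + fR·V − fR·V_g = 0
With fR = 9.94×10⁻⁵ × 492×10³ m = 48.9 m/s:
V = [−fR + √((fR)² + 4 fR V_g)]/2 = [−48.9 + √(48.9² + 4×48.9×50)]/2 = 30.7 m/s
Subgeostrophic (V < V_g = 50 m/s), as expected around a low.

30.7 m s⁻¹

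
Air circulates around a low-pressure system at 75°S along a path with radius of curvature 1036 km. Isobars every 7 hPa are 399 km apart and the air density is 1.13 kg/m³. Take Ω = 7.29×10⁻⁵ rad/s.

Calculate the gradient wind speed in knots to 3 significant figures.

Coriolis parameter at 75°S:
f = 2Ω sin φ = 2 × 7.29×10⁻⁵ × sin 75° = 1.41×10⁻⁴ s⁻¹
Pressure gradient: |∂P/∂n| = 700 Pa / 399000 m = 1.75×10⁻³ Pa/m
Geostrophic speed: V_g = |∂P/∂n|/(fρ) = 1.75×10⁻³/(1.41×10⁻⁴ × 1.13) = 11.0 m/s
Around a low, centrifugal force acts outward with Coriolis, so pressure-gradient force balances both:
(1/ρ)|∂P/∂n| = fV + V²/R  →  V² + fR·V − fR·V_g = 0
With fR = 1.41×10⁻⁴ × 1036×10³ m = 146 m/s:
V = [−fR + √((fR)² + 4 fR V_g)]/2 = [−146 + √(146² + 4×146×11)]/2 = 10.3 m/s
Subgeostrophic (V < V_g = 11 m/s), as expected around a low.
Converting: 10.3 m/s × 1.944 = 20.0 knots

20.0 knots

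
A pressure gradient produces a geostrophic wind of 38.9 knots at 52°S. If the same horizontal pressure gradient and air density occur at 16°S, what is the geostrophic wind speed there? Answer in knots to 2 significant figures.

With the same pressure gradient and density, V_g ∝ 1/f ∝ 1/sin φ.
V₂ = V₁ · sin φ₁ / sin φ₂ = 38.9 × sin 52° / sin 16°
V₂ = 38.9 × 0.7880/0.2756 = 110 knots

110 knots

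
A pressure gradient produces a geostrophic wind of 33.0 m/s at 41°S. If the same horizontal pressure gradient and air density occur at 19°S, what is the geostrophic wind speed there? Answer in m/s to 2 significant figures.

With the same pressure gradient and density, V_g ∝ 1/f ∝ 1/sin φ.
V₂ = V₁ · sin φ₁ / sin φ₂ = 33.0 × sin 41° / sin 19°
V₂ = 33.0 × 0.6561/0.3256 = 66 m/s

66 m/s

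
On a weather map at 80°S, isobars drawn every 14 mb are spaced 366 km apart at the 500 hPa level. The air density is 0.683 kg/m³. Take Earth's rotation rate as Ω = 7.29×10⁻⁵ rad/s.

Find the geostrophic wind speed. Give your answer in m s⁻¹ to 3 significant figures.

Coriolis parameter at 80°S:
f = 2Ω sin φ = 2 × 7.29×10⁻⁵ × sin 80° = 1.44×10⁻⁴ s⁻¹
Pressure gradient: |∂P/∂n| = 1400 Pa / 366000 m = 3.83×10⁻³ Pa/m
Geostrophic balance (pressure-gradient force = Coriolis force):
V_g = (1/(fρ)) |∂P/∂n| = 3.83×10⁻³ / (1.44×10⁻⁴ × 0.683) = 39.0 m/s

39.0 m s⁻¹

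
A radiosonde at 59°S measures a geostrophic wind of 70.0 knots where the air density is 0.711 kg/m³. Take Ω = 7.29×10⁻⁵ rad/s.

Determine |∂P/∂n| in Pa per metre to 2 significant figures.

Coriolis parameter at 59°S:
f = 2Ω sin φ = 2 × 7.29×10⁻⁵ × sin 59° = 1.25×10⁻⁴ s⁻¹
Wind speed in SI: 70.0 knots = 36.0 m/s
Geostrophic balance rearranged: |∂P/∂n| = f ρ V_g
|∂P/∂n| = 1.25×10⁻⁴ × 0.711 × 36.0 = 3.20×10⁻³ Pa/m

3.2×10⁻³ Pa/m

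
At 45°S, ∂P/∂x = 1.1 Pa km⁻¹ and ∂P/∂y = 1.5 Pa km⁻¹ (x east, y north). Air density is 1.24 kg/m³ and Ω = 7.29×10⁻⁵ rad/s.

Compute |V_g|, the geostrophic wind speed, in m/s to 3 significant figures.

14.6 m/s

Coriolis parameter at 45°S:
f = 2Ω sin φ = 2 × 7.29×10⁻⁵ × sin 45° = 1.03×10⁻⁴ s⁻¹
In the Southern Hemisphere f is negative: f = −1.03×10⁻⁴ s⁻¹.
Component geostrophic relations (x east, y north):
u_g = −(1/(fρ)) ∂P/∂y,  v_g = (1/(fρ)) ∂P/∂x
u_g = −(1.5×10⁻³)/(−1.03×10⁻⁴ × 1.24) = 11.7 m/s;  v_g = (1.1×10⁻³)/(−1.03×10⁻⁴ × 1.24) = −8.60 m/s
|V_g| = √(u_g² + v_g²) = 14.6 m/s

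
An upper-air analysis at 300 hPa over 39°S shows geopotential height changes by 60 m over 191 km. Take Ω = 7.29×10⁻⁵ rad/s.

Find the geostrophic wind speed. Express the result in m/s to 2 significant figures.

34 m/s

Coriolis parameter at 39°S:
f = 2Ω sin φ = 2 × 7.29×10⁻⁵ × sin 39° = 9.18×10⁻⁵ s⁻¹
Height gradient: |∂Z/∂n| = 60 m / 191000 m = 3.14×10⁻⁴
On a pressure surface, geostrophic balance gives V_g = (g/f)|∂Z/∂n|:
V_g = 9.81 × 3.14×10⁻⁴ / 9.18×10⁻⁵ = 33.6 m/s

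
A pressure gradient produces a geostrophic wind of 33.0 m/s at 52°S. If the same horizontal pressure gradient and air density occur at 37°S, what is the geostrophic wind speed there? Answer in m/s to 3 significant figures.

43.2 m/s

With the same pressure gradient and density, V_g ∝ 1/f ∝ 1/sin φ.
V₂ = V₁ · sin φ₁ / sin φ₂ = 33.0 × sin 52° / sin 37°
V₂ = 33.0 × 0.7880/0.6018 = 43.2 m/s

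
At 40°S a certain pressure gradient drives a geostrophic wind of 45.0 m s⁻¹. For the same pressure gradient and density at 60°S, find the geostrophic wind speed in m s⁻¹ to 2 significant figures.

With the same pressure gradient and density, V_g ∝ 1/f ∝ 1/sin φ.
V₂ = V₁ · sin φ₁ / sin φ₂ = 45.0 × sin 40° / sin 60°
V₂ = 45.0 × 0.6428/0.8660 = 33 m s⁻¹

33 m s⁻¹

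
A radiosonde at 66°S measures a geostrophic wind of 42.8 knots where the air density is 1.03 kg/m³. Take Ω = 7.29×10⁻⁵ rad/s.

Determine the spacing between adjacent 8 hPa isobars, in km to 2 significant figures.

260 km

Coriolis parameter at 66°S:
f = 2Ω sin φ = 2 × 7.29×10⁻⁵ × sin 66° = 1.33×10⁻⁴ s⁻¹
Wind speed in SI: 42.8 knots = 22.0 m/s
Geostrophic balance rearranged: |∂P/∂n| = f ρ V_g
|∂P/∂n| = 1.33×10⁻⁴ × 1.03 × 22.0 = 3.02×10⁻³ Pa/m
Isobar spacing: Δn = ΔP/|∂P/∂n| = 800 Pa / 3.02×10⁻³ Pa/m = 264840 m ≈ 260 km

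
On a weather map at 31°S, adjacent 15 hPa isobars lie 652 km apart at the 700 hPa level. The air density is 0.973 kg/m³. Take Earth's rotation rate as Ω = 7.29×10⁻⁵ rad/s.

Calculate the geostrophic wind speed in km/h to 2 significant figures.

110 km/h

Coriolis parameter at 31°S:
f = 2Ω sin φ = 2 × 7.29×10⁻⁵ × sin 31° = 7.51×10⁻⁵ s⁻¹
Pressure gradient: |∂P/∂n| = 1500 Pa / 652000 m = 2.30×10⁻³ Pa/m
Geostrophic balance (pressure-gradient force = Coriolis force):
V_g = (1/(fρ)) |∂P/∂n| = 2.30×10⁻³ / (7.51×10⁻⁵ × 0.973) = 31.5 m/s
Converting: 31.5 m/s × 3.6 = 110 km/h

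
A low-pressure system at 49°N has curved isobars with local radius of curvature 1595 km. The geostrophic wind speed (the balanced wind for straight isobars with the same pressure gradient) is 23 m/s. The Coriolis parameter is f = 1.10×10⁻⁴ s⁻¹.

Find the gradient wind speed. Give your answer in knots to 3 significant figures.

40.0 knots

Around a low, centrifugal force acts outward with Coriolis, so pressure-gradient force balances both:
(1/ρ)|∂P/∂n| = fV + V²/R  →  V² + fR·V − fR·V_g = 0
With fR = 1.10×10⁻⁴ × 1595×10³ m = 175 m/s:
V = [−fR + √((fR)² + 4 fR V_g)]/2 = [−175 + √(175² + 4×175×23)]/2 = 20.6 m/s
Subgeostrophic (V < V_g = 23 m/s), as expected around a low.
Converting: 20.6 m/s × 1.944 = 40.0 knots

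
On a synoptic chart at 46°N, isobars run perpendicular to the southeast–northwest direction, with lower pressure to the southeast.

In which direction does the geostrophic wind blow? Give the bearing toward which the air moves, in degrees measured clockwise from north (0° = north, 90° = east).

225°

The pressure-gradient force points toward the southeast (bearing 135°).
Geostrophic balance: in the Northern Hemisphere the Coriolis force deflects motion to the right, so the geostrophic wind blows 90° to the right of the pressure-gradient force (low pressure on the left).
Rotating 135° by 90° clockwise gives 225° — the wind blows toward the southwest.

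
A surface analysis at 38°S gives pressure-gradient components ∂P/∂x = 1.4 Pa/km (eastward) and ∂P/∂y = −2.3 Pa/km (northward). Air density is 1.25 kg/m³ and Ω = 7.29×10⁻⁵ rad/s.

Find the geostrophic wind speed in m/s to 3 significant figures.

Coriolis parameter at 38°S:
f = 2Ω sin φ = 2 × 7.29×10⁻⁵ × sin 38° = 8.98×10⁻⁵ s⁻¹
In the Southern Hemisphere f is negative: f = −8.98×10⁻⁵ s⁻¹.
Component geostrophic relations (x east, y north):
u_g = −(1/(fρ)) ∂P/∂y,  v_g = (1/(fρ)) ∂P/∂x
u_g = −(−2.3×10⁻³)/(−8.98×10⁻⁵ × 1.25) = −20.5 m/s;  v_g = (1.4×10⁻³)/(−8.98×10⁻⁵ × 1.25) = −12.5 m/s
|V_g| = √(u_g² + v_g²) = 24.0 m/s

24.0 m/s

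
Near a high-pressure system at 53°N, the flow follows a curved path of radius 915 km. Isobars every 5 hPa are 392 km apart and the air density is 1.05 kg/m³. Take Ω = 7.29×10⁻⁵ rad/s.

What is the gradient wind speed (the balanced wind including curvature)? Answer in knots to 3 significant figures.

Coriolis parameter at 53°N:
f = 2Ω sin φ = 2 × 7.29×10⁻⁵ × sin 53° = 1.16×10⁻⁴ s⁻¹
Pressure gradient: |∂P/∂n| = 500 Pa / 392000 m = 1.28×10⁻³ Pa/m
Geostrophic speed: V_g = |∂P/∂n|/(fρ) = 1.28×10⁻³/(1.16×10⁻⁴ × 1.05) = 10.4 m/s
Around a high, pressure-gradient force acts outward with centrifugal, so Coriolis balances both:
fV = (1/ρ)|∂P/∂n| + V²/R  →  V² − fR·V + fR·V_g = 0
With fR = 1.16×10⁻⁴ × 915×10³ m = 107 m/s:
V = [fR − √((fR)² − 4 fR V_g)]/2 = [107 − √(107² − 4×107×10.4)]/2 = 11.7 m/s
Supergeostrophic (V > V_g = 10.4 m/s), as expected around a high.
Converting: 11.7 m/s × 1.944 = 22.8 knots

22.8 knots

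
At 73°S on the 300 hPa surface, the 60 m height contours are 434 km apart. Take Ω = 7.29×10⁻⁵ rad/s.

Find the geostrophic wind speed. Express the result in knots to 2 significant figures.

Coriolis parameter at 73°S:
f = 2Ω sin φ = 2 × 7.29×10⁻⁵ × sin 73° = 1.39×10⁻⁴ s⁻¹
Height gradient: |∂Z/∂n| = 60 m / 434000 m = 1.38×10⁻⁴
On a pressure surface, geostrophic balance gives V_g = (g/f)|∂Z/∂n|:
V_g = 9.81 × 1.38×10⁻⁴ / 1.39×10⁻⁴ = 9.73 m/s
Converting: 9.73 m/s × 1.944 = 19 knots

19 knots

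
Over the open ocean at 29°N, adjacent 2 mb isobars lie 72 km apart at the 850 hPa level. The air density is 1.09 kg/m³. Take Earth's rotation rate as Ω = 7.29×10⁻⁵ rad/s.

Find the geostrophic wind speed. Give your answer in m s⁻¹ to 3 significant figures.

36.1 m s⁻¹

Coriolis parameter at 29°N:
f = 2Ω sin φ = 2 × 7.29×10⁻⁵ × sin 29° = 7.07×10⁻⁵ s⁻¹
Pressure gradient: |∂P/∂n| = 200 Pa / 72000 m = 2.78×10⁻³ Pa/m
Geostrophic balance (pressure-gradient force = Coriolis force):
V_g = (1/(fρ)) |∂P/∂n| = 2.78×10⁻³ / (7.07×10⁻⁵ × 1.09) = 36.1 m/s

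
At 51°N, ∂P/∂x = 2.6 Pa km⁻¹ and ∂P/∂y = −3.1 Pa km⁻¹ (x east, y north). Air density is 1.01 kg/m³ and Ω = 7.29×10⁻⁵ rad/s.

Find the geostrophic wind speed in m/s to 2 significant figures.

Coriolis parameter at 51°N:
f = 2Ω sin φ = 2 × 7.29×10⁻⁵ × sin 51° = 1.13×10⁻⁴ s⁻¹
Component geostrophic relations (x east, y north):
u_g = −(1/(fρ)) ∂P/∂y,  v_g = (1/(fρ)) ∂P/∂x
u_g = −(−3.1×10⁻³)/(1.13×10⁻⁴ × 1.01) = 27.1 m/s;  v_g = (2.6×10⁻³)/(1.13×10⁻⁴ × 1.01) = 22.7 m/s
|V_g| = √(u_g² + v_g²) = 35.4 m/s

35 m/s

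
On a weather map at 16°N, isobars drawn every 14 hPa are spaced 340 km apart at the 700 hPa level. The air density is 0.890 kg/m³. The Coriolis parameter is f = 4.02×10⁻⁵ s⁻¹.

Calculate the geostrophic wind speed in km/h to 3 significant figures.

414 km/h

Pressure gradient: |∂P/∂n| = 1400 Pa / 340000 m = 4.12×10⁻³ Pa/m
Geostrophic balance (pressure-gradient force = Coriolis force):
V_g = (1/(fρ)) |∂P/∂n| = 4.12×10⁻³ / (4.02×10⁻⁵ × 0.890) = 115 m/s
Converting: 115 m/s × 3.6 = 414 km/h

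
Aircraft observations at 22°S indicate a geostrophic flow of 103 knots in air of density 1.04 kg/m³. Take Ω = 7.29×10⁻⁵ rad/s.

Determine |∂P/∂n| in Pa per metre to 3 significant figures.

Coriolis parameter at 22°S:
f = 2Ω sin φ = 2 × 7.29×10⁻⁵ × sin 22° = 5.46×10⁻⁵ s⁻¹
Wind speed in SI: 103 knots = 53.0 m/s
Geostrophic balance rearranged: |∂P/∂n| = f ρ V_g
|∂P/∂n| = 5.46×10⁻⁵ × 1.04 × 53.0 = 3.01×10⁻³ Pa/m

3.01×10⁻³ Pa/m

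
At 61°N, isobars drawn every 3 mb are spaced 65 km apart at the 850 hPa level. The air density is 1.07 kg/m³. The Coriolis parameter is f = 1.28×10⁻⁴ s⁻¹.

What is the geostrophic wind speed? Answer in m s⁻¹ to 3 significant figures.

Pressure gradient: |∂P/∂n| = 300 Pa / 65000 m = 4.62×10⁻³ Pa/m
Geostrophic balance (pressure-gradient force = Coriolis force):
V_g = (1/(fρ)) |∂P/∂n| = 4.62×10⁻³ / (1.28×10⁻⁴ × 1.07) = 33.7 m/s

33.7 m s⁻¹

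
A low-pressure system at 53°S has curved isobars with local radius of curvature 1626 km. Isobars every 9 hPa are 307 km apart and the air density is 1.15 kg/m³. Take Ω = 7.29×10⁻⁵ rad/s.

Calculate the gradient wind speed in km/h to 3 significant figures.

Coriolis parameter at 53°S:
f = 2Ω sin φ = 2 × 7.29×10⁻⁵ × sin 53° = 1.16×10⁻⁴ s⁻¹
Pressure gradient: |∂P/∂n| = 900 Pa / 307000 m = 2.93×10⁻³ Pa/m
Geostrophic speed: V_g = |∂P/∂n|/(fρ) = 2.93×10⁻³/(1.16×10⁻⁴ × 1.15) = 21.9 m/s
Around a low, centrifugal force acts outward with Coriolis, so pressure-gradient force balances both:
(1/ρ)|∂P/∂n| = fV + V²/R  →  V² + fR·V − fR·V_g = 0
With fR = 1.16×10⁻⁴ × 1626×10³ m = 189 m/s:
V = [−fR + √((fR)² + 4 fR V_g)]/2 = [−189 + √(189² + 4×189×21.9)]/2 = 19.8 m/s
Subgeostrophic (V < V_g = 21.9 m/s), as expected around a low.
Converting: 19.8 m/s × 3.6 = 71.3 km/h

71.3 km/h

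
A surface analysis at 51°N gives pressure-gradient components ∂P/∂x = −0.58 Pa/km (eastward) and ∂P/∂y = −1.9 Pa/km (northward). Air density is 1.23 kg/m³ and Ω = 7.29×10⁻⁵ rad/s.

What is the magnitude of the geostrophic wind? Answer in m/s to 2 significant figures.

14 m/s

Coriolis parameter at 51°N:
f = 2Ω sin φ = 2 × 7.29×10⁻⁵ × sin 51° = 1.13×10⁻⁴ s⁻¹
Component geostrophic relations (x east, y north):
u_g = −(1/(fρ)) ∂P/∂y,  v_g = (1/(fρ)) ∂P/∂x
u_g = −(−1.9×10⁻³)/(1.13×10⁻⁴ × 1.23) = 13.6 m/s;  v_g = (−0.58×10⁻³)/(1.13×10⁻⁴ × 1.23) = −4.16 m/s
|V_g| = √(u_g² + v_g²) = 14.3 m/s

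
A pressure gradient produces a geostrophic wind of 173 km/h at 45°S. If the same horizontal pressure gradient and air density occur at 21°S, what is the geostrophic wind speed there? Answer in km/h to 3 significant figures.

With the same pressure gradient and density, V_g ∝ 1/f ∝ 1/sin φ.
V₂ = V₁ · sin φ₁ / sin φ₂ = 173 × sin 45° / sin 21°
V₂ = 173 × 0.7071/0.3584 = 341 km/h

341 km/h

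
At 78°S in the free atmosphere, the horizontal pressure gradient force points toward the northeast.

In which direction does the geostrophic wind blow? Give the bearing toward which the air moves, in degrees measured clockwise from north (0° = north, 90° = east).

315°

The pressure-gradient force points toward the northeast (bearing 045°).
Geostrophic balance: in the Southern Hemisphere the Coriolis force deflects motion to the left, so the geostrophic wind blows 90° to the left of the pressure-gradient force (low pressure on the right).
Rotating 045° by 90° counterclockwise gives 315° — the wind blows toward the northwest.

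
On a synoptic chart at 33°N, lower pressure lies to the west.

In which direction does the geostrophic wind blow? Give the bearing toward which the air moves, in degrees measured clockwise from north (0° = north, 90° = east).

The pressure-gradient force points toward the west (bearing 270°).
Geostrophic balance: in the Northern Hemisphere the Coriolis force deflects motion to the right, so the geostrophic wind blows 90° to the right of the pressure-gradient force (low pressure on the left).
Rotating 270° by 90° clockwise gives 000° — the wind blows toward the north.

000°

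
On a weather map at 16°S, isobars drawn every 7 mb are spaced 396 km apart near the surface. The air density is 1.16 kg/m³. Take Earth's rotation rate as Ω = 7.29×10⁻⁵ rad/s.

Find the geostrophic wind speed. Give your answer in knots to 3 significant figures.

Coriolis parameter at 16°S:
f = 2Ω sin φ = 2 × 7.29×10⁻⁵ × sin 16° = 4.02×10⁻⁵ s⁻¹
Pressure gradient: |∂P/∂n| = 700 Pa / 396000 m = 1.77×10⁻³ Pa/m
Geostrophic balance (pressure-gradient force = Coriolis force):
V_g = (1/(fρ)) |∂P/∂n| = 1.77×10⁻³ / (4.02×10⁻⁵ × 1.16) = 37.9 m/s
Converting: 37.9 m/s × 1.944 = 73.7 knots

73.7 knots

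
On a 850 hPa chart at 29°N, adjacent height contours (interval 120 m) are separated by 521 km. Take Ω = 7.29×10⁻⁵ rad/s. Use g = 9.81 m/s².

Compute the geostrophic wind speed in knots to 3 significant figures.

Coriolis parameter at 29°N:
f = 2Ω sin φ = 2 × 7.29×10⁻⁵ × sin 29° = 7.07×10⁻⁵ s⁻¹
Height gradient: |∂Z/∂n| = 120 m / 521000 m = 2.30×10⁻⁴
On a pressure surface, geostrophic balance gives V_g = (g/f)|∂Z/∂n|:
V_g = 9.81 × 2.30×10⁻⁴ / 7.07×10⁻⁵ = 32.0 m/s
Converting: 32.0 m/s × 1.944 = 62.1 knots

62.1 knots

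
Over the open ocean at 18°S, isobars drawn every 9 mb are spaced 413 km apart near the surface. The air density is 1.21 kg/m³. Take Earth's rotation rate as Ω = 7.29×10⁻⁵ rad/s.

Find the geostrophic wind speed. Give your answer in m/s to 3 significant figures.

40.0 m/s

Coriolis parameter at 18°S:
f = 2Ω sin φ = 2 × 7.29×10⁻⁵ × sin 18° = 4.51×10⁻⁵ s⁻¹
Pressure gradient: |∂P/∂n| = 900 Pa / 413000 m = 2.18×10⁻³ Pa/m
Geostrophic balance (pressure-gradient force = Coriolis force):
V_g = (1/(fρ)) |∂P/∂n| = 2.18×10⁻³ / (4.51×10⁻⁵ × 1.21) = 40.0 m/s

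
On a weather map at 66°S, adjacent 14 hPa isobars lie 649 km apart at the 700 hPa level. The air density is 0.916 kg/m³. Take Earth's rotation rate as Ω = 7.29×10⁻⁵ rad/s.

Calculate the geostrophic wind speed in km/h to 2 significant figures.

64 km/h

Coriolis parameter at 66°S:
f = 2Ω sin φ = 2 × 7.29×10⁻⁵ × sin 66° = 1.33×10⁻⁴ s⁻¹
Pressure gradient: |∂P/∂n| = 1400 Pa / 649000 m = 2.16×10⁻³ Pa/m
Geostrophic balance (pressure-gradient force = Coriolis force):
V_g = (1/(fρ)) |∂P/∂n| = 2.16×10⁻³ / (1.33×10⁻⁴ × 0.916) = 17.7 m/s
Converting: 17.7 m/s × 3.6 = 64 km/h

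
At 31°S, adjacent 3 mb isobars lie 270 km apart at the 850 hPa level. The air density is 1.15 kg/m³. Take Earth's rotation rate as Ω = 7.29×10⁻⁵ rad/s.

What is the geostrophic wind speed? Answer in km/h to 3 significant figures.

46.3 km/h

Coriolis parameter at 31°S:
f = 2Ω sin φ = 2 × 7.29×10⁻⁵ × sin 31° = 7.51×10⁻⁵ s⁻¹
Pressure gradient: |∂P/∂n| = 300 Pa / 270000 m = 1.11×10⁻³ Pa/m
Geostrophic balance (pressure-gradient force = Coriolis force):
V_g = (1/(fρ)) |∂P/∂n| = 1.11×10⁻³ / (7.51×10⁻⁵ × 1.15) = 12.9 m/s
Converting: 12.9 m/s × 3.6 = 46.3 km/h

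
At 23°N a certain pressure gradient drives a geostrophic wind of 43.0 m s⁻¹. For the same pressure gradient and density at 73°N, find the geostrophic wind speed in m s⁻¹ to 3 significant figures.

With the same pressure gradient and density, V_g ∝ 1/f ∝ 1/sin φ.
V₂ = V₁ · sin φ₁ / sin φ₂ = 43.0 × sin 23° / sin 73°
V₂ = 43.0 × 0.3907/0.9563 = 17.6 m s⁻¹

17.6 m s⁻¹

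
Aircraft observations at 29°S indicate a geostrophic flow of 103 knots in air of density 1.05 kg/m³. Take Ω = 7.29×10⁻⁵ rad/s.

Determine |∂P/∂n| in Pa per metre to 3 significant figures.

3.93×10⁻³ Pa/m

Coriolis parameter at 29°S:
f = 2Ω sin φ = 2 × 7.29×10⁻⁵ × sin 29° = 7.07×10⁻⁵ s⁻¹
Wind speed in SI: 103 knots = 53.0 m/s
Geostrophic balance rearranged: |∂P/∂n| = f ρ V_g
|∂P/∂n| = 7.07×10⁻⁵ × 1.05 × 53.0 = 3.93×10⁻³ Pa/m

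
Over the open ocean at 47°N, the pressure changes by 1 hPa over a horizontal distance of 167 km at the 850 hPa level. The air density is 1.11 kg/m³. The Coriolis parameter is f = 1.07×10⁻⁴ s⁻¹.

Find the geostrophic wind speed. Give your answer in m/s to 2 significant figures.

5.0 m/s

Pressure gradient: |∂P/∂n| = 100 Pa / 167000 m = 5.99×10⁻⁴ Pa/m
Geostrophic balance (pressure-gradient force = Coriolis force):
V_g = (1/(fρ)) |∂P/∂n| = 5.99×10⁻⁴ / (1.07×10⁻⁴ × 1.11) = 5.04 m/s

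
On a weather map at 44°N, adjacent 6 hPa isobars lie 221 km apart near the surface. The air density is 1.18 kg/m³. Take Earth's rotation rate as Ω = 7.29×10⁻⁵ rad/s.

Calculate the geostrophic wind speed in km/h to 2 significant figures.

Coriolis parameter at 44°N:
f = 2Ω sin φ = 2 × 7.29×10⁻⁵ × sin 44° = 1.01×10⁻⁴ s⁻¹
Pressure gradient: |∂P/∂n| = 600 Pa / 221000 m = 2.71×10⁻³ Pa/m
Geostrophic balance (pressure-gradient force = Coriolis force):
V_g = (1/(fρ)) |∂P/∂n| = 2.71×10⁻³ / (1.01×10⁻⁴ × 1.18) = 22.7 m/s
Converting: 22.7 m/s × 3.6 = 82 km/h

82 km/h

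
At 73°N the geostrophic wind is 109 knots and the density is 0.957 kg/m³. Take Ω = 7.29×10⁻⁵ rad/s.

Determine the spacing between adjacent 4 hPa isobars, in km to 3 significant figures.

53.5 km

Coriolis parameter at 73°N:
f = 2Ω sin φ = 2 × 7.29×10⁻⁵ × sin 73° = 1.39×10⁻⁴ s⁻¹
Wind speed in SI: 109 knots = 56.1 m/s
Geostrophic balance rearranged: |∂P/∂n| = f ρ V_g
|∂P/∂n| = 1.39×10⁻⁴ × 0.957 × 56.1 = 7.48×10⁻³ Pa/m
Isobar spacing: Δn = ΔP/|∂P/∂n| = 400 Pa / 7.48×10⁻³ Pa/m = 53460 m ≈ 53.5 km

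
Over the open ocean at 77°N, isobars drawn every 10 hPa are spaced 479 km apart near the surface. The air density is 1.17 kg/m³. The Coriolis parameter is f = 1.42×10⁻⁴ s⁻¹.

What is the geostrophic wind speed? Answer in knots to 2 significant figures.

Pressure gradient: |∂P/∂n| = 1000 Pa / 479000 m = 2.09×10⁻³ Pa/m
Geostrophic balance (pressure-gradient force = Coriolis force):
V_g = (1/(fρ)) |∂P/∂n| = 2.09×10⁻³ / (1.42×10⁻⁴ × 1.17) = 12.6 m/s
Converting: 12.6 m/s × 1.944 = 24 knots

24 knots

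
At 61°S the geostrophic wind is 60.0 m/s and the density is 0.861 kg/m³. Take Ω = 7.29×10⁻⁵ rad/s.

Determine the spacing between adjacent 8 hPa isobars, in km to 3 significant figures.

Coriolis parameter at 61°S:
f = 2Ω sin φ = 2 × 7.29×10⁻⁵ × sin 61° = 1.28×10⁻⁴ s⁻¹
Geostrophic balance rearranged: |∂P/∂n| = f ρ V_g
|∂P/∂n| = 1.28×10⁻⁴ × 0.861 × 60.0 = 6.59×10⁻³ Pa/m
Isobar spacing: Δn = ΔP/|∂P/∂n| = 800 Pa / 6.59×10⁻³ Pa/m = 121439 m ≈ 121 km

121 km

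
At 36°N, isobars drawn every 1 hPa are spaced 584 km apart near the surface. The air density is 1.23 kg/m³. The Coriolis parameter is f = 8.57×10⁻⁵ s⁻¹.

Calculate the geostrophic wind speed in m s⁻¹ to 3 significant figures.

1.62 m s⁻¹

Pressure gradient: |∂P/∂n| = 100 Pa / 584000 m = 1.71×10⁻⁴ Pa/m
Geostrophic balance (pressure-gradient force = Coriolis force):
V_g = (1/(fρ)) |∂P/∂n| = 1.71×10⁻⁴ / (8.57×10⁻⁵ × 1.23) = 1.62 m/s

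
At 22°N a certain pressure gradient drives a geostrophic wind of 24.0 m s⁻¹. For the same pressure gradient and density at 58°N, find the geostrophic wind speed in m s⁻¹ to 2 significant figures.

With the same pressure gradient and density, V_g ∝ 1/f ∝ 1/sin φ.
V₂ = V₁ · sin φ₁ / sin φ₂ = 24.0 × sin 22° / sin 58°
V₂ = 24.0 × 0.3746/0.8480 = 11 m s⁻¹

11 m s⁻¹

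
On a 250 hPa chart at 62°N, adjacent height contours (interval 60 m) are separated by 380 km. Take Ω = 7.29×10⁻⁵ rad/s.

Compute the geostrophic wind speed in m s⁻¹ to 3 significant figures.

12.0 m s⁻¹

Coriolis parameter at 62°N:
f = 2Ω sin φ = 2 × 7.29×10⁻⁵ × sin 62° = 1.29×10⁻⁴ s⁻¹
Height gradient: |∂Z/∂n| = 60 m / 380000 m = 1.58×10⁻⁴
On a pressure surface, geostrophic balance gives V_g = (g/f)|∂Z/∂n|:
V_g = 9.81 × 1.58×10⁻⁴ / 1.29×10⁻⁴ = 12.0 m/s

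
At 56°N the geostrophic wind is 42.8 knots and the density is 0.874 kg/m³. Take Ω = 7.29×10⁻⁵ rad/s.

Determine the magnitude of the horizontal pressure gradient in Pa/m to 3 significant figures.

2.33×10⁻³ Pa/m

Coriolis parameter at 56°N:
f = 2Ω sin φ = 2 × 7.29×10⁻⁵ × sin 56° = 1.21×10⁻⁴ s⁻¹
Wind speed in SI: 42.8 knots = 22.0 m/s
Geostrophic balance rearranged: |∂P/∂n| = f ρ V_g
|∂P/∂n| = 1.21×10⁻⁴ × 0.874 × 22.0 = 2.33×10⁻³ Pa/m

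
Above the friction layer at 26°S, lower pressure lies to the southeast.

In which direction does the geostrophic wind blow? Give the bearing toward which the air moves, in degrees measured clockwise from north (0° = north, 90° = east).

The pressure-gradient force points toward the southeast (bearing 135°).
Geostrophic balance: in the Southern Hemisphere the Coriolis force deflects motion to the left, so the geostrophic wind blows 90° to the left of the pressure-gradient force (low pressure on the right).
Rotating 135° by 90° counterclockwise gives 045° — the wind blows toward the northeast.

045°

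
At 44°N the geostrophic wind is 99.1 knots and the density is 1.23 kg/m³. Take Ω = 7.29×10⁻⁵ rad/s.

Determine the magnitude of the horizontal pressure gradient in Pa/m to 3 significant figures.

Coriolis parameter at 44°N:
f = 2Ω sin φ = 2 × 7.29×10⁻⁵ × sin 44° = 1.01×10⁻⁴ s⁻¹
Wind speed in SI: 99.1 knots = 51.0 m/s
Geostrophic balance rearranged: |∂P/∂n| = f ρ V_g
|∂P/∂n| = 1.01×10⁻⁴ × 1.23 × 51.0 = 6.35×10⁻³ Pa/m

6.35×10⁻³ Pa/m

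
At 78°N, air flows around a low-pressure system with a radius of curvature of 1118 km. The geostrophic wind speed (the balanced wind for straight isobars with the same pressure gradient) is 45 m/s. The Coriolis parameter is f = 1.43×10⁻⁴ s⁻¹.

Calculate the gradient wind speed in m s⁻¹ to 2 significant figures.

Around a low, centrifugal force acts outward with Coriolis, so pressure-gradient force balances both:
(1/ρ)|∂P/∂n| = fV + V²/R  →  V² + fR·V − fR·V_g = 0
With fR = 1.43×10⁻⁴ × 1118×10³ m = 160 m/s:
V = [−fR + √((fR)² + 4 fR V_g)]/2 = [−160 + √(160² + 4×160×45)]/2 = 36.6 m/s
Subgeostrophic (V < V_g = 45 m/s), as expected around a low.

37 m s⁻¹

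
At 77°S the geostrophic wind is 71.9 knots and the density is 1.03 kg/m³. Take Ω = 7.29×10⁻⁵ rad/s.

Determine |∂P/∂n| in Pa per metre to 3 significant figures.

Coriolis parameter at 77°S:
f = 2Ω sin φ = 2 × 7.29×10⁻⁵ × sin 77° = 1.42×10⁻⁴ s⁻¹
Wind speed in SI: 71.9 knots = 37.0 m/s
Geostrophic balance rearranged: |∂P/∂n| = f ρ V_g
|∂P/∂n| = 1.42×10⁻⁴ × 1.03 × 37.0 = 5.41×10⁻³ Pa/m

5.41×10⁻³ Pa/m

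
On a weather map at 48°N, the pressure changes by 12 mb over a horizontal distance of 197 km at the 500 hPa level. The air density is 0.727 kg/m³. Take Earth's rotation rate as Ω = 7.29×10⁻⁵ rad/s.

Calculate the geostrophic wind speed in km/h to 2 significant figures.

280 km/h

Coriolis parameter at 48°N:
f = 2Ω sin φ = 2 × 7.29×10⁻⁵ × sin 48° = 1.08×10⁻⁴ s⁻¹
Pressure gradient: |∂P/∂n| = 1200 Pa / 197000 m = 6.09×10⁻³ Pa/m
Geostrophic balance (pressure-gradient force = Coriolis force):
V_g = (1/(fρ)) |∂P/∂n| = 6.09×10⁻³ / (1.08×10⁻⁴ × 0.727) = 77.3 m/s
Converting: 77.3 m/s × 3.6 = 280 km/h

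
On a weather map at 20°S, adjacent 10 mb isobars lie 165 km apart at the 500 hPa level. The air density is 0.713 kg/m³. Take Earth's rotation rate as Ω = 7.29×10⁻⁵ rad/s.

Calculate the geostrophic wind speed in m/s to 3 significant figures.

Coriolis parameter at 20°S:
f = 2Ω sin φ = 2 × 7.29×10⁻⁵ × sin 20° = 4.99×10⁻⁵ s⁻¹
Pressure gradient: |∂P/∂n| = 1000 Pa / 165000 m = 6.06×10⁻³ Pa/m
Geostrophic balance (pressure-gradient force = Coriolis force):
V_g = (1/(fρ)) |∂P/∂n| = 6.06×10⁻³ / (4.99×10⁻⁵ × 0.713) = 170 m/s

170 m/s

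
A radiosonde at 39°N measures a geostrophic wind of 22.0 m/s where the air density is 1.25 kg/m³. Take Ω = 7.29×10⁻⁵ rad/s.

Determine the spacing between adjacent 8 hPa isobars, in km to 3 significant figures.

Coriolis parameter at 39°N:
f = 2Ω sin φ = 2 × 7.29×10⁻⁵ × sin 39° = 9.18×10⁻⁵ s⁻¹
Geostrophic balance rearranged: |∂P/∂n| = f ρ V_g
|∂P/∂n| = 9.18×10⁻⁵ × 1.25 × 22.0 = 2.52×10⁻³ Pa/m
Isobar spacing: Δn = ΔP/|∂P/∂n| = 800 Pa / 2.52×10⁻³ Pa/m = 317050 m ≈ 317 km

317 km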